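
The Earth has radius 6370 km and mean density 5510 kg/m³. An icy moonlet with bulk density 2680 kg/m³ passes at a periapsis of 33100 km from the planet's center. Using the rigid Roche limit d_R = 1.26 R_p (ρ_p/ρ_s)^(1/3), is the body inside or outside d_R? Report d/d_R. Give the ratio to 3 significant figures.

outside; d/d_R ≈ 3.24

d_R = 1.26 × (6370 km) × (5510/2680)^(1/3) = 10210 km
d/d_R = (33100) / (10210) = 3.24
Since d/d_R > 1, the body is outside the Roche limit.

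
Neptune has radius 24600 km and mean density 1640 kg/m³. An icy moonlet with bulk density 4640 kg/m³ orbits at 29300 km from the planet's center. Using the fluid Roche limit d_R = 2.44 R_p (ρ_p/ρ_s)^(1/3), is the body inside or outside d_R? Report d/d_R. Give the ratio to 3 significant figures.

d_R = 2.44 × (24600 km) × (1640/4640)^(1/3) = 42440 km
d/d_R = (29300) / (42440) = 0.690
Since d/d_R < 1, the body is inside the Roche limit.

inside; d/d_R ≈ 0.690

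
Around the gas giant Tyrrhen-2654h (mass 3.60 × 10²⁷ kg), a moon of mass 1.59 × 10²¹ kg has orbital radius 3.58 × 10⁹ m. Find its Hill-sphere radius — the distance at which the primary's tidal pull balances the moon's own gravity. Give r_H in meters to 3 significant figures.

1.89 × 10⁷ m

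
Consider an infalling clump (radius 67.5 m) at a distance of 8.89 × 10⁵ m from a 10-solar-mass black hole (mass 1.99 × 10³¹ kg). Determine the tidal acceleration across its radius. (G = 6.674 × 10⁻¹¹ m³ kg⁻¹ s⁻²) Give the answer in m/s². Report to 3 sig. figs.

a_tidal = 2GMr/d³
        = 2 × (6.674 × 10⁻¹¹) × (1.99 × 10³¹) × (67.5) / (8.89 × 10⁵)³
        = 2.55 × 10⁵ m/s²

2.55 × 10⁵ m/s²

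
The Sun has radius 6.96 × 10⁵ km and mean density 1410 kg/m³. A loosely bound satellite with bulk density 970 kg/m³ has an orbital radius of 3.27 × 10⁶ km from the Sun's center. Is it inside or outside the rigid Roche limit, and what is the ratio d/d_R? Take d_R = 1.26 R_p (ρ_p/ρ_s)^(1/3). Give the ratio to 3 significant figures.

outside; d/d_R ≈ 3.29

d_R = 1.26 × (6.96 × 10⁵ km) × (1410/970)^(1/3) = 9.934 × 10⁵ km
d/d_R = (3.27 × 10⁶) / (9.934 × 10⁵) = 3.29
Since d/d_R > 1, the body is outside the Roche limit.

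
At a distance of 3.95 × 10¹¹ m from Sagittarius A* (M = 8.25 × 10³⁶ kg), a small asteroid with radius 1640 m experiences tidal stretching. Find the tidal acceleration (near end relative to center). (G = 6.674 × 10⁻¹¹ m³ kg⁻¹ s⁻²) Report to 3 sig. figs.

Since r ≪ d, expand the inverse-square field across one radius to get the leading 2GMr/d³ term.
Δg = 2GMr/d³
   = 2 × (6.674 × 10⁻¹¹) × (8.25 × 10³⁶) × (1640) / (3.95 × 10¹¹)³
   = 2.93 × 10⁻⁵ m/s²

2.93 × 10⁻⁵ m/s²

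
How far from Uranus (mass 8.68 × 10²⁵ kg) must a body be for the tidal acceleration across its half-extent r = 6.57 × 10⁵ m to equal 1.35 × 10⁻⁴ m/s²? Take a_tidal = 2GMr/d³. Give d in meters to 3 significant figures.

2GMr/d³ = a_tidal  ⇒  d = (2GMr / a_tidal)^(1/3)
d = (2 × 6.674×10⁻¹¹ × (8.68 × 10²⁵) × (6.57 × 10⁵) / (1.35 × 10⁻⁴))^(1/3)
  = 3.83 × 10⁸ m

3.83 × 10⁸ m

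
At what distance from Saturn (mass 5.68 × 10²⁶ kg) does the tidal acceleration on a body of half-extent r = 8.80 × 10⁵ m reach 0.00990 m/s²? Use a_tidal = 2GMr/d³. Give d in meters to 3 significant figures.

1.89 × 10⁸ m

2GMr/d³ = a_tidal  ⇒  d = (2GMr / a_tidal)^(1/3)
d = (2 × 6.674×10⁻¹¹ × (5.68 × 10²⁶) × (8.80 × 10⁵) / (0.00990))^(1/3)
  = 1.89 × 10⁸ m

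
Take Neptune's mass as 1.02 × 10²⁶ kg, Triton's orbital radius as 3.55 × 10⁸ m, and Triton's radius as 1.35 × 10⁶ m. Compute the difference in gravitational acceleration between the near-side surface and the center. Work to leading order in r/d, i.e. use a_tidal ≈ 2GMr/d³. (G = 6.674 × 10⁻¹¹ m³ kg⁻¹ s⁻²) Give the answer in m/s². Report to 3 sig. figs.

4.11 × 10⁻⁴ m/s²

Differencing GM/(d−r)² and GM/d² to first order in r/d gives 2GMr/d³.
a_tidal = 2GMr/d³
        = 2 × (6.674 × 10⁻¹¹) × (1.02 × 10²⁶) × (1.35 × 10⁶) / (3.55 × 10⁸)³
        = 4.11 × 10⁻⁴ m/s²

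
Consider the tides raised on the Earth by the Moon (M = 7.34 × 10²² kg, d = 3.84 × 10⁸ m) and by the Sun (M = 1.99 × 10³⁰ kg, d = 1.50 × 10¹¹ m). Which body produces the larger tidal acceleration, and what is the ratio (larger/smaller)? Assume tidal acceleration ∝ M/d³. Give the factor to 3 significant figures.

The Moon, by a factor of ≈ 2.20

The tide-raising term goes as M/d³ (the gradient of a 1/d² field).
The Moon: (7.34 × 10²²) / (3.84 × 10⁸)³ = 1.296 × 10⁻³
The Sun: (1.99 × 10³⁰) / (1.50 × 10¹¹)³ = 5.896 × 10⁻⁴
Ratio (larger/smaller) = 2.20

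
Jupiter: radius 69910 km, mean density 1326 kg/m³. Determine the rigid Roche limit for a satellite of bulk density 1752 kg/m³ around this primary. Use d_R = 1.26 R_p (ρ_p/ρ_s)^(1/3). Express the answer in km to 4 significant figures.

80270 km

d_R = 1.26 × 69910 km × (1326/1752)^(1/3)
    = 80270 km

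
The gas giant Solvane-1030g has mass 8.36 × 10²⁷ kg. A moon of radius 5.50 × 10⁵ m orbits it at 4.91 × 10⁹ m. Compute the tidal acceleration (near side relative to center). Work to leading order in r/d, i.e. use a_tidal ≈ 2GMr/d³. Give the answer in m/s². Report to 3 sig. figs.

Δg = 2GMr/d³
   = 2 × (6.674 × 10⁻¹¹) × (8.36 × 10²⁷) × (5.50 × 10⁵) / (4.91 × 10⁹)³
   = 5.18 × 10⁻⁶ m/s²

5.18 × 10⁻⁶ m/s²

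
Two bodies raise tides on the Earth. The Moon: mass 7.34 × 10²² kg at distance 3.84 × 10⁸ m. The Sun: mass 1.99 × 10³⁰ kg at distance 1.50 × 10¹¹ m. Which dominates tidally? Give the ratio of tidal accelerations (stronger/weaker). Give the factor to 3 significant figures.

The Moon, by a factor of ≈ 2.20

Tidal acceleration ∝ M/d³, so compare M/d³ for each.
The Moon: (7.34 × 10²²) / (3.84 × 10⁸)³ = 1.296 × 10⁻³
The Sun: (1.99 × 10³⁰) / (1.50 × 10¹¹)³ = 5.896 × 10⁻⁴
Ratio (larger/smaller) = 2.20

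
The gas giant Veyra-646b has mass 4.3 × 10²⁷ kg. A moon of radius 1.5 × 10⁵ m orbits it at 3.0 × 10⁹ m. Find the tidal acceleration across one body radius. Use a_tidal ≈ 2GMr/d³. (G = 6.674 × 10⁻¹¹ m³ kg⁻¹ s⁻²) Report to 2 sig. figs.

3.2 × 10⁻⁶ m/s²

Δg = 2GMr/d³
   = 2 × (6.674 × 10⁻¹¹) × (4.3 × 10²⁷) × (1.5 × 10⁵) / (3.0 × 10⁹)³
   = 3.2 × 10⁻⁶ m/s²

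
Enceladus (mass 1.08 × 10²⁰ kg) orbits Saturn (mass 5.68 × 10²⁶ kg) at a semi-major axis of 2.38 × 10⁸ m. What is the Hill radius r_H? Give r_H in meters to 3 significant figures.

r_H ≈ a (m/3M)^(1/3)
    = (2.38 × 10⁸) × (1.08 × 10²⁰ / (3 × 5.68 × 10²⁶))^(1/3)
    = 9.49 × 10⁵ m

9.49 × 10⁵ m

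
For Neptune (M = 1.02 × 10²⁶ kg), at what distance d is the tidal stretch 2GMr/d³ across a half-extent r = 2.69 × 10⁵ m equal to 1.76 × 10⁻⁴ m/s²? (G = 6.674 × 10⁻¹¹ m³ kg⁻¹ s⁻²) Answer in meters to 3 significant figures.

2.75 × 10⁸ m

2GMr/d³ = a_tidal  ⇒  d = (2GMr / a_tidal)^(1/3)
d = (2 × 6.674×10⁻¹¹ × (1.02 × 10²⁶) × (2.69 × 10⁵) / (1.76 × 10⁻⁴))^(1/3)
  = 2.75 × 10⁸ m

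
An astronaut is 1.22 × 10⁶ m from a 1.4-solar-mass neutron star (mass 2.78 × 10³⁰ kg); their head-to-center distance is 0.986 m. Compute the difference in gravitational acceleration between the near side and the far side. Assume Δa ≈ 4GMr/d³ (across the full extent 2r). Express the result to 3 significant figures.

Δa = 4GMr/d³
   = 4 × (6.674 × 10⁻¹¹) × (2.78 × 10³⁰) × (0.986) / (1.22 × 10⁶)³
   = 4.03 × 10² m/s²

4.03 × 10² m/s²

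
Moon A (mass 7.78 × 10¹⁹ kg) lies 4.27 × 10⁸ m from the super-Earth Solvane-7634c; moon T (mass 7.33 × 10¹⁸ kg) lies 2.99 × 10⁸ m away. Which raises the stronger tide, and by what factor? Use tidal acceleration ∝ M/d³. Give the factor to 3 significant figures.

Tidal stretch scales as M/d³; compute that for each body.
Moon A: (7.78 × 10¹⁹) / (4.27 × 10⁸)³ = 9.993 × 10⁻⁷
Moon T: (7.33 × 10¹⁸) / (2.99 × 10⁸)³ = 2.742 × 10⁻⁷
Ratio (larger/smaller) = 3.64

Moon A, by a factor of ≈ 3.64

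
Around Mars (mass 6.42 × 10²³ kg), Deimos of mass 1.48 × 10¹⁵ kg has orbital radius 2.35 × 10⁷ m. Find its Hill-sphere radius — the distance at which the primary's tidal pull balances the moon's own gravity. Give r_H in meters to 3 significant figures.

2.15 × 10⁴ m

r_H ≈ a (m/3M)^(1/3)
    = (2.35 × 10⁷) × (1.48 × 10¹⁵ / (3 × 6.42 × 10²³))^(1/3)
    = 2.15 × 10⁴ m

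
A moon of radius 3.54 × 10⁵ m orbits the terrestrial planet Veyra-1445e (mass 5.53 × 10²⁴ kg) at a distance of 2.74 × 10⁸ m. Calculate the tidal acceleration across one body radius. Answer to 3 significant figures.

1.27 × 10⁻⁵ m/s²

a_tidal = 2GMr/d³
        = 2 × (6.674 × 10⁻¹¹) × (5.53 × 10²⁴) × (3.54 × 10⁵) / (2.74 × 10⁸)³
        = 1.27 × 10⁻⁵ m/s²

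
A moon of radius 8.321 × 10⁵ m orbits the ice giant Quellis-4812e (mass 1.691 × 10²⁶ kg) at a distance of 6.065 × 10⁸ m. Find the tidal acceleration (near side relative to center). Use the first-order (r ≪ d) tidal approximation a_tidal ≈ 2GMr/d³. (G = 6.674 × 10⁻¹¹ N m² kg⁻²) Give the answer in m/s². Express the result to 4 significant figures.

8.419 × 10⁻⁵ m/s²

Δa = 2GMr/d³
   = 2 × (6.674 × 10⁻¹¹) × (1.691 × 10²⁶) × (8.321 × 10⁵) / (6.065 × 10⁸)³
   = 8.419 × 10⁻⁵ m/s²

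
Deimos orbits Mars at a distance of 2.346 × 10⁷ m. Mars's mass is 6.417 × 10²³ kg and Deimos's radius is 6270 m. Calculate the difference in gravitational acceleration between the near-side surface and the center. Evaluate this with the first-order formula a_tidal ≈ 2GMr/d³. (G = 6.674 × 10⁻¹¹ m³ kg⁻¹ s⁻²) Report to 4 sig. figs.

4.159 × 10⁻⁵ m/s²

Since r ≪ d, expand the inverse-square field across one radius to get the leading 2GMr/d³ term.
Δa = 2GMr/d³
   = 2 × (6.674 × 10⁻¹¹) × (6.417 × 10²³) × (6270) / (2.346 × 10⁷)³
   = 4.159 × 10⁻⁵ m/s²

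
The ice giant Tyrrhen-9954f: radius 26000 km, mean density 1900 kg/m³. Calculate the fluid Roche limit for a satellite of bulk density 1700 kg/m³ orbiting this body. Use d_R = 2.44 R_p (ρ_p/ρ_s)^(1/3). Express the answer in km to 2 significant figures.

66000 km

d_R = 2.44 × 26000 km × (1900/1700)^(1/3)
    = 66000 km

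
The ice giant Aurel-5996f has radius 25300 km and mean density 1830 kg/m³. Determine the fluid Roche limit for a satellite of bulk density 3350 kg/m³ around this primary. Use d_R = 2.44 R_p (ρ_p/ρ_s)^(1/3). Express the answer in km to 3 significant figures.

d_R = 2.44 × 25300 km × (1830/3350)^(1/3)
    = 50500 km

50500 km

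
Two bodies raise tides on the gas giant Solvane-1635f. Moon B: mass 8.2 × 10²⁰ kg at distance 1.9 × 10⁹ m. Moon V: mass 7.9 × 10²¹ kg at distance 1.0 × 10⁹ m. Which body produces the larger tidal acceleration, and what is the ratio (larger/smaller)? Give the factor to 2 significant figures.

Moon V, by a factor of ≈ 66

The tide-raising term goes as M/d³ (the gradient of a 1/d² field).
Moon B: (8.2 × 10²⁰) / (1.9 × 10⁹)³ = 1.196 × 10⁻⁷
Moon V: (7.9 × 10²¹) / (1.0 × 10⁹)³ = 7.900 × 10⁻⁶
Ratio (larger/smaller) = 66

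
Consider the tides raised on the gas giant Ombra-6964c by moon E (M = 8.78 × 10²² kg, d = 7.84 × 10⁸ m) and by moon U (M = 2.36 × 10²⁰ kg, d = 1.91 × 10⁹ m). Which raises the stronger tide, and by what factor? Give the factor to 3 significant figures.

Moon E, by a factor of ≈ 5380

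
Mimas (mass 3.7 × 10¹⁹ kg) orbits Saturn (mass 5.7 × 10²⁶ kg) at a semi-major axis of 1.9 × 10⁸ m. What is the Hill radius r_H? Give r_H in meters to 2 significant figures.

r_H ≈ a (m/3M)^(1/3)
    = (1.9 × 10⁸) × (3.7 × 10¹⁹ / (3 × 5.7 × 10²⁶))^(1/3)
    = 5.3 × 10⁵ m

5.3 × 10⁵ m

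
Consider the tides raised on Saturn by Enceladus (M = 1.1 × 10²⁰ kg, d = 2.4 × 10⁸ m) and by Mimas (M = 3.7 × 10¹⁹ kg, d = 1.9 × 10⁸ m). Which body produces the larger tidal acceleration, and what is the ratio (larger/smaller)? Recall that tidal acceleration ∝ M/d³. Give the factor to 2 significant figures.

Enceladus, by a factor of ≈ 1.5

Tidal acceleration ∝ M/d³, so compare M/d³ for each.
Enceladus: (1.1 × 10²⁰) / (2.4 × 10⁸)³ = 7.957 × 10⁻⁶
Mimas: (3.7 × 10¹⁹) / (1.9 × 10⁸)³ = 5.394 × 10⁻⁶
Ratio (larger/smaller) = 1.5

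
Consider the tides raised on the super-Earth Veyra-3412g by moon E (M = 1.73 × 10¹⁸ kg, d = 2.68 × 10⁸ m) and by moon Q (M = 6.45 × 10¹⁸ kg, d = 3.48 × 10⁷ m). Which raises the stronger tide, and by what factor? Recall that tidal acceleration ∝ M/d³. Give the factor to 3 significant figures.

The tide-raising term goes as M/d³ (the gradient of a 1/d² field).
Moon E: (1.73 × 10¹⁸) / (2.68 × 10⁸)³ = 8.988 × 10⁻⁸
Moon Q: (6.45 × 10¹⁸) / (3.48 × 10⁷)³ = 1.530 × 10⁻⁴
Ratio (larger/smaller) = 1700

Moon Q, by a factor of ≈ 1700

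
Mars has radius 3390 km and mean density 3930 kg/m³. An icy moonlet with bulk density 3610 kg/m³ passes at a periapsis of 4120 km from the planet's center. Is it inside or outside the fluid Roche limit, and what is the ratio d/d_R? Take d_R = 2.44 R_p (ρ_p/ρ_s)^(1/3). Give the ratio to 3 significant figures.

inside; d/d_R ≈ 0.484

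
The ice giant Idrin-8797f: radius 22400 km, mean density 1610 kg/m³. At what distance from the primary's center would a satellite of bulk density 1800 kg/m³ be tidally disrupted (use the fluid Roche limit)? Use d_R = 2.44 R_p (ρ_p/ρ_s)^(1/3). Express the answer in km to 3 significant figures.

d_R = 2.44 × 22400 km × (1610/1800)^(1/3)
    = 52700 km

52700 km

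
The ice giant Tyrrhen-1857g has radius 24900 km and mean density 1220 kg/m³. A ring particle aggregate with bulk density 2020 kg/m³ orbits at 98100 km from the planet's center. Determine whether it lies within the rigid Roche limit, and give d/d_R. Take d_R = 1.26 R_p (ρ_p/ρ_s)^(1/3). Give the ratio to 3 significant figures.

d_R = 1.26 × (24900 km) × (1220/2020)^(1/3) = 26520 km
d/d_R = (98100) / (26520) = 3.70
Since d/d_R > 1, the body is outside the Roche limit.

outside; d/d_R ≈ 3.70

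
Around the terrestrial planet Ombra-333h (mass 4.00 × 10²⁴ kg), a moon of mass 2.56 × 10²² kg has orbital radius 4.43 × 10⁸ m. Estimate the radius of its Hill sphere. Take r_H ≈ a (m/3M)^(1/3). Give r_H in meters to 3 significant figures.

5.70 × 10⁷ m

r_H ≈ a (m/3M)^(1/3)
    = (4.43 × 10⁸) × (2.56 × 10²² / (3 × 4.00 × 10²⁴))^(1/3)
    = 5.70 × 10⁷ m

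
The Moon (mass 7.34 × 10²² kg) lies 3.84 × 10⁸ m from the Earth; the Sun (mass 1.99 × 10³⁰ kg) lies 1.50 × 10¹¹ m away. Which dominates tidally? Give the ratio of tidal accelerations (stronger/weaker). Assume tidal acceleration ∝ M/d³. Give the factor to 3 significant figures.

The Moon, by a factor of ≈ 2.20

Tidal acceleration ∝ M/d³, so compare M/d³ for each.
The Moon: (7.34 × 10²²) / (3.84 × 10⁸)³ = 1.296 × 10⁻³
The Sun: (1.99 × 10³⁰) / (1.50 × 10¹¹)³ = 5.896 × 10⁻⁴
Ratio (larger/smaller) = 2.20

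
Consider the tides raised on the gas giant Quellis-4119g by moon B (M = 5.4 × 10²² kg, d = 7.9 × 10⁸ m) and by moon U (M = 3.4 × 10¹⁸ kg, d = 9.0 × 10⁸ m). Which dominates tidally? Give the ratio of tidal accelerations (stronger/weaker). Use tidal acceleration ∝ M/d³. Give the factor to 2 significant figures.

Tidal stretch scales as M/d³; compute that for each body.
Moon B: (5.4 × 10²²) / (7.9 × 10⁸)³ = 1.095 × 10⁻⁴
Moon U: (3.4 × 10¹⁸) / (9.0 × 10⁸)³ = 4.664 × 10⁻⁹
Ratio (larger/smaller) = 23000

Moon B, by a factor of ≈ 23000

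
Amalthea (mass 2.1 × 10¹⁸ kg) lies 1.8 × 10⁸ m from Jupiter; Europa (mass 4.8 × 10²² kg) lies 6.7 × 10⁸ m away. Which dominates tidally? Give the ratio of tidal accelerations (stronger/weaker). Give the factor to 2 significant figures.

Europa, by a factor of ≈ 440

Compare M/d³ for the two perturbers:
Amalthea: (2.1 × 10¹⁸) / (1.8 × 10⁸)³ = 3.601 × 10⁻⁷
Europa: (4.8 × 10²²) / (6.7 × 10⁸)³ = 1.596 × 10⁻⁴
Ratio (larger/smaller) = 440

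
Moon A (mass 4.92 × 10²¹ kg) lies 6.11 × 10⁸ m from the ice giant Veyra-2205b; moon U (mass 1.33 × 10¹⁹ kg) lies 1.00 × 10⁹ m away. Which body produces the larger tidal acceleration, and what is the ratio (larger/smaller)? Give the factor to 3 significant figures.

Compare M/d³ for the two perturbers:
Moon A: (4.92 × 10²¹) / (6.11 × 10⁸)³ = 2.157 × 10⁻⁵
Moon U: (1.33 × 10¹⁹) / (1.00 × 10⁹)³ = 1.330 × 10⁻⁸
Ratio (larger/smaller) = 1620

Moon A, by a factor of ≈ 1620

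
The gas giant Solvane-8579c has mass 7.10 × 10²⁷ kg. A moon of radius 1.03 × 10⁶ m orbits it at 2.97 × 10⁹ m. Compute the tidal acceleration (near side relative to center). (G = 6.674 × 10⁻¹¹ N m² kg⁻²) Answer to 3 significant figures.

3.73 × 10⁻⁵ m/s²

Δg = 2GMr/d³
   = 2 × (6.674 × 10⁻¹¹) × (7.10 × 10²⁷) × (1.03 × 10⁶) / (2.97 × 10⁹)³
   = 3.73 × 10⁻⁵ m/s²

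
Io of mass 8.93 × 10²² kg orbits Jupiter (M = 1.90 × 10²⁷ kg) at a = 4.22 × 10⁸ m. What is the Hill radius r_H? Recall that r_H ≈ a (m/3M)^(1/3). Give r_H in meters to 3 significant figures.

1.06 × 10⁷ m

r_H ≈ a (m/3M)^(1/3)
    = (4.22 × 10⁸) × (8.93 × 10²² / (3 × 1.90 × 10²⁷))^(1/3)
    = 1.06 × 10⁷ m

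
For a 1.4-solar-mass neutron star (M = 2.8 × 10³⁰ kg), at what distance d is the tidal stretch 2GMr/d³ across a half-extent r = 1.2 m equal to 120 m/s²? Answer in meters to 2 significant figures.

2GMr/d³ = a_tidal  ⇒  d = (2GMr / a_tidal)^(1/3)
d = (2 × 6.674×10⁻¹¹ × (2.8 × 10³⁰) × (1.2) / (120))^(1/3)
  = 1.6 × 10⁶ m

1.6 × 10⁶ m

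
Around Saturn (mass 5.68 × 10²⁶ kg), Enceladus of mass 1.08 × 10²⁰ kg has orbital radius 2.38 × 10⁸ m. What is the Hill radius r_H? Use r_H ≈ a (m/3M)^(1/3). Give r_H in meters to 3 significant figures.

9.49 × 10⁵ m

r_H ≈ a (m/3M)^(1/3)
    = (2.38 × 10⁸) × (1.08 × 10²⁰ / (3 × 5.68 × 10²⁶))^(1/3)
    = 9.49 × 10⁵ m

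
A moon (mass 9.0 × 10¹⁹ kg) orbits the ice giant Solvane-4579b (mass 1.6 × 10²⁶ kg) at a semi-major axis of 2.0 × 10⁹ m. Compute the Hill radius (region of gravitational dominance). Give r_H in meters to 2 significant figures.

r_H ≈ a (m/3M)^(1/3)
    = (2.0 × 10⁹) × (9.0 × 10¹⁹ / (3 × 1.6 × 10²⁶))^(1/3)
    = 1.1 × 10⁷ m

1.1 × 10⁷ m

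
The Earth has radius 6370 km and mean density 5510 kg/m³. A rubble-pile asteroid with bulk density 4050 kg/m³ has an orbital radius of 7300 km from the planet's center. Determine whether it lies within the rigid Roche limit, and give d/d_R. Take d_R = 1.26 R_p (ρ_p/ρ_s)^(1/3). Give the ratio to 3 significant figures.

d_R = 1.26 × (6370 km) × (5510/4050)^(1/3) = 8894 km
d/d_R = (7300) / (8894) = 0.821
Since d/d_R < 1, the body is inside the Roche limit.

inside; d/d_R ≈ 0.821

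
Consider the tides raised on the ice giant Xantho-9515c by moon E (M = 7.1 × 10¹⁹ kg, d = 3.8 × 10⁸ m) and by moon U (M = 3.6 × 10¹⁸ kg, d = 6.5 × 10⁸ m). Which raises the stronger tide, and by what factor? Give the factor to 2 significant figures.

Tidal acceleration ∝ M/d³, so compare M/d³ for each.
Moon E: (7.1 × 10¹⁹) / (3.8 × 10⁸)³ = 1.294 × 10⁻⁶
Moon U: (3.6 × 10¹⁸) / (6.5 × 10⁸)³ = 1.311 × 10⁻⁸
Ratio (larger/smaller) = 99

Moon E, by a factor of ≈ 99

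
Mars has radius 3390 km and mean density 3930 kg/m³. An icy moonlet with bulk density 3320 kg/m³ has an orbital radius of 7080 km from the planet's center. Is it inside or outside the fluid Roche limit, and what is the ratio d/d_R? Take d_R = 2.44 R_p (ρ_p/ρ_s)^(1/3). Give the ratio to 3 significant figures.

inside; d/d_R ≈ 0.809

d_R = 2.44 × (3390 km) × (3930/3320)^(1/3) = 8750 km
d/d_R = (7080) / (8750) = 0.809
Since d/d_R < 1, the body is inside the Roche limit.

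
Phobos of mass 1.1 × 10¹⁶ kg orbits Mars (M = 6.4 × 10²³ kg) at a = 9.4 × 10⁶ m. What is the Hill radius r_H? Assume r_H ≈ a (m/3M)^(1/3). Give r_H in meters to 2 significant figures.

r_H ≈ a (m/3M)^(1/3)
    = (9.4 × 10⁶) × (1.1 × 10¹⁶ / (3 × 6.4 × 10²³))^(1/3)
    = 1.7 × 10⁴ m

1.7 × 10⁴ m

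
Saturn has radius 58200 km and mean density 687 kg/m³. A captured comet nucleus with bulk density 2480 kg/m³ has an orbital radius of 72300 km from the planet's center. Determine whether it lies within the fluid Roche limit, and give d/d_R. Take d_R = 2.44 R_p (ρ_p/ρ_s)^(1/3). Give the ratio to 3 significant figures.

d_R = 2.44 × (58200 km) × (687/2480)^(1/3) = 92570 km
d/d_R = (72300) / (92570) = 0.781
Since d/d_R < 1, the body is inside the Roche limit.

inside; d/d_R ≈ 0.781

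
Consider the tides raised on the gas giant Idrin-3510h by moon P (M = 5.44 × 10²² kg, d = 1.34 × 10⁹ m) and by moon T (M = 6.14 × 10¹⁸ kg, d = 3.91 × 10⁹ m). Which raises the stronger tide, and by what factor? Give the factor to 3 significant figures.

Moon P, by a factor of ≈ 2.20 × 10⁵

The tide-raising term goes as M/d³ (the gradient of a 1/d² field).
Moon P: (5.44 × 10²²) / (1.34 × 10⁹)³ = 2.261 × 10⁻⁵
Moon T: (6.14 × 10¹⁸) / (3.91 × 10⁹)³ = 1.027 × 10⁻¹⁰
Ratio (larger/smaller) = 2.20 × 10⁵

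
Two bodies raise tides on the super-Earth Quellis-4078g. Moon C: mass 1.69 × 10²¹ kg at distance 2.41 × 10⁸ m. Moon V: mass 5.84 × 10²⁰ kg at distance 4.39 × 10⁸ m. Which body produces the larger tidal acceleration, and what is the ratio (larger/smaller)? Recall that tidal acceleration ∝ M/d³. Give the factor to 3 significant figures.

Tidal stretch scales as M/d³; compute that for each body.
Moon C: (1.69 × 10²¹) / (2.41 × 10⁸)³ = 1.207 × 10⁻⁴
Moon V: (5.84 × 10²⁰) / (4.39 × 10⁸)³ = 6.903 × 10⁻⁶
Ratio (larger/smaller) = 17.5

Moon C, by a factor of ≈ 17.5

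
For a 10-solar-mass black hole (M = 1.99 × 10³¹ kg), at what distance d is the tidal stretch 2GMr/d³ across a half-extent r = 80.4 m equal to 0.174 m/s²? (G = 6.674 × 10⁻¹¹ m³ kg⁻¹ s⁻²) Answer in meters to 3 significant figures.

1.07 × 10⁸ m

2GMr/d³ = a_tidal  ⇒  d = (2GMr / a_tidal)^(1/3)
d = (2 × 6.674×10⁻¹¹ × (1.99 × 10³¹) × (80.4) / (0.174))^(1/3)
  = 1.07 × 10⁸ m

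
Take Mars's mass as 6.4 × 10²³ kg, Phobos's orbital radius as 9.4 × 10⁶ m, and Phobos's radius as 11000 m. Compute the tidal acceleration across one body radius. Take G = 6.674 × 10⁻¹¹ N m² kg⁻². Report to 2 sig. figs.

1.1 × 10⁻³ m/s²

Δa = 2GMr/d³
   = 2 × (6.674 × 10⁻¹¹) × (6.4 × 10²³) × (11000) / (9.4 × 10⁶)³
   = 1.1 × 10⁻³ m/s²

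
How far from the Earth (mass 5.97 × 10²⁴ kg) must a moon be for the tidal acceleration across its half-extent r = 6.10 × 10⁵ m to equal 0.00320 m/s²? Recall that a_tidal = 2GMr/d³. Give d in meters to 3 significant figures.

5.34 × 10⁷ m

2GMr/d³ = a_tidal  ⇒  d = (2GMr / a_tidal)^(1/3)
d = (2 × 6.674×10⁻¹¹ × (5.97 × 10²⁴) × (6.10 × 10⁵) / (0.00320))^(1/3)
  = 5.34 × 10⁷ m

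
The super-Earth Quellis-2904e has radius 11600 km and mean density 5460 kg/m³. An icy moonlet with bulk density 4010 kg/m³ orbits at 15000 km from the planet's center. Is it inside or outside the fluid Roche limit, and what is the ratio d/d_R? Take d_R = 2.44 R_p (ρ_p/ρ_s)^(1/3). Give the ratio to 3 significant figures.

d_R = 2.44 × (11600 km) × (5460/4010)^(1/3) = 31370 km
d/d_R = (15000) / (31370) = 0.478
Since d/d_R < 1, the body is inside the Roche limit.

inside; d/d_R ≈ 0.478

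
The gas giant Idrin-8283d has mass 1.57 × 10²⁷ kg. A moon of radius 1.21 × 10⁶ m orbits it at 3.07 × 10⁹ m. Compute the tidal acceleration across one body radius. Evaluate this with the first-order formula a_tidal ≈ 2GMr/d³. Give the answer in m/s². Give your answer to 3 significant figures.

Since r ≪ d, expand the inverse-square field across one radius to get the leading 2GMr/d³ term.
a_tidal = 2GMr/d³
        = 2 × (6.674 × 10⁻¹¹) × (1.57 × 10²⁷) × (1.21 × 10⁶) / (3.07 × 10⁹)³
        = 8.76 × 10⁻⁶ m/s²

8.76 × 10⁻⁶ m/s²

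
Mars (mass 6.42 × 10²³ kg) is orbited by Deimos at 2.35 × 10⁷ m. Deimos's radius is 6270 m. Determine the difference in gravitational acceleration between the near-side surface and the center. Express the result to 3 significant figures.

The tidal stretch is the gradient of GM/d² times the body's extent r, hence the 1/d³ dependence.
a_tidal = 2GMr/d³
        = 2 × (6.674 × 10⁻¹¹) × (6.42 × 10²³) × (6270) / (2.35 × 10⁷)³
        = 4.14 × 10⁻⁵ m/s²

4.14 × 10⁻⁵ m/s²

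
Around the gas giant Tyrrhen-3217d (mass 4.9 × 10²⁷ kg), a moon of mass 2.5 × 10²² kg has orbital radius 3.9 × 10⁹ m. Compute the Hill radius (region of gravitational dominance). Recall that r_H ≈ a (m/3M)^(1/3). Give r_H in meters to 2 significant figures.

r_H ≈ a (m/3M)^(1/3)
    = (3.9 × 10⁹) × (2.5 × 10²² / (3 × 4.9 × 10²⁷))^(1/3)
    = 4.7 × 10⁷ m

4.7 × 10⁷ m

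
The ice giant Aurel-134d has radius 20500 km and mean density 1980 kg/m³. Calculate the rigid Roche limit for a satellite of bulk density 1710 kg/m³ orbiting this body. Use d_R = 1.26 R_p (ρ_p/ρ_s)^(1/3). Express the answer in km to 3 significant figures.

27100 km

d_R = 1.26 × 20500 km × (1980/1710)^(1/3)
    = 27100 km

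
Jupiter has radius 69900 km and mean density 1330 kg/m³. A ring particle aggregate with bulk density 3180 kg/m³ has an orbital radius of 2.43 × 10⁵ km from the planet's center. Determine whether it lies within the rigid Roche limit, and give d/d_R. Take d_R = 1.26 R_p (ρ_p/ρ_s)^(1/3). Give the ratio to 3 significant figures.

outside; d/d_R ≈ 3.69

d_R = 1.26 × (69900 km) × (1330/3180)^(1/3) = 65870 km
d/d_R = (2.43 × 10⁵) / (65870) = 3.69
Since d/d_R > 1, the body is outside the Roche limit.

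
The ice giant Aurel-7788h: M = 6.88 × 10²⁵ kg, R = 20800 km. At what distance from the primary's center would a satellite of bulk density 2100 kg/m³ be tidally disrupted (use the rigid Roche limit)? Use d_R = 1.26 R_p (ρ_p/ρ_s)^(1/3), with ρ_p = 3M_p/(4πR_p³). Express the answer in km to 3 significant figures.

25000 km

ρ_p = 3M_p/(4πR_p³) = 3 × (6.88 × 10²⁵) / (4π × (2.08 × 10⁷ m)³) = 1830 kg/m³
d_R = 1.26 × 20800 km × (1830/2100)^(1/3)
    = 25000 km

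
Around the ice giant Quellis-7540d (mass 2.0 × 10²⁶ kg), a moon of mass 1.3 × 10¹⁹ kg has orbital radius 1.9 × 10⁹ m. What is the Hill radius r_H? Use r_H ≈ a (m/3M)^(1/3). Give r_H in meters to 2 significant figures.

5.3 × 10⁶ m

r_H ≈ a (m/3M)^(1/3)
    = (1.9 × 10⁹) × (1.3 × 10¹⁹ / (3 × 2.0 × 10²⁶))^(1/3)
    = 5.3 × 10⁶ m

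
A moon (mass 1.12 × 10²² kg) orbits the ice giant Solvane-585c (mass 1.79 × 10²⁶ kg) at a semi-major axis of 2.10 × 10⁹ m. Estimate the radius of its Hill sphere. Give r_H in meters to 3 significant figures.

5.78 × 10⁷ m

r_H ≈ a (m/3M)^(1/3)
    = (2.10 × 10⁹) × (1.12 × 10²² / (3 × 1.79 × 10²⁶))^(1/3)
    = 5.78 × 10⁷ m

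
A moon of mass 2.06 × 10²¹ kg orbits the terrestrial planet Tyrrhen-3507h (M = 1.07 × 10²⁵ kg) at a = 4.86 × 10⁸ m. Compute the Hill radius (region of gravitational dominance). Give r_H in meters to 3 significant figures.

r_H ≈ a (m/3M)^(1/3)
    = (4.86 × 10⁸) × (2.06 × 10²¹ / (3 × 1.07 × 10²⁵))^(1/3)
    = 1.95 × 10⁷ m

1.95 × 10⁷ m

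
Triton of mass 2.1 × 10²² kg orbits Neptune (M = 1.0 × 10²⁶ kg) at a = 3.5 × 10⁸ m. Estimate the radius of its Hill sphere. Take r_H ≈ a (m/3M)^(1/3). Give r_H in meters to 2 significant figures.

r_H ≈ a (m/3M)^(1/3)
    = (3.5 × 10⁸) × (2.1 × 10²² / (3 × 1.0 × 10²⁶))^(1/3)
    = 1.4 × 10⁷ m

1.4 × 10⁷ m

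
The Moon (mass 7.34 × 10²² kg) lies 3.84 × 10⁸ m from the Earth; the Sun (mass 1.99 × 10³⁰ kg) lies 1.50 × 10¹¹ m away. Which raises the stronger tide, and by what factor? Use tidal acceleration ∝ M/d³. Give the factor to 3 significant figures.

The Moon, by a factor of ≈ 2.20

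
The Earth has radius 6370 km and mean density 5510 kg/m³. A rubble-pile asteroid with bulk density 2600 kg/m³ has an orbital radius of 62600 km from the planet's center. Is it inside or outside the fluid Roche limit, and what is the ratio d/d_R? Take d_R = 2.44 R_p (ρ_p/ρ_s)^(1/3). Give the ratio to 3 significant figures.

d_R = 2.44 × (6370 km) × (5510/2600)^(1/3) = 19960 km
d/d_R = (62600) / (19960) = 3.14
Since d/d_R > 1, the body is outside the Roche limit.

outside; d/d_R ≈ 3.14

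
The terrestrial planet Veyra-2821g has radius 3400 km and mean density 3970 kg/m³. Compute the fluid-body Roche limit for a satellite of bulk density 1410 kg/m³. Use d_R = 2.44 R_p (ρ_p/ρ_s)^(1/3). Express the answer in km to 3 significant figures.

d_R = 2.44 × 3400 km × (3970/1410)^(1/3)
    = 11700 km

11700 km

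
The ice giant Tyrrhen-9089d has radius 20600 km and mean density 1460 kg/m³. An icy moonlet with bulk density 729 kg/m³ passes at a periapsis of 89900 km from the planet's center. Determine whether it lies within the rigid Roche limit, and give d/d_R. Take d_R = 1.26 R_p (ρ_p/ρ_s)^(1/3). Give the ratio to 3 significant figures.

d_R = 1.26 × (20600 km) × (1460/729)^(1/3) = 32720 km
d/d_R = (89900) / (32720) = 2.75
Since d/d_R > 1, the body is outside the Roche limit.

outside; d/d_R ≈ 2.75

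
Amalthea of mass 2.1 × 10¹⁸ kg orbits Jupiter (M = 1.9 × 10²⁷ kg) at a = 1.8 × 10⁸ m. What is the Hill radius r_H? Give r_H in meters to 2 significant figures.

1.3 × 10⁵ m

r_H ≈ a (m/3M)^(1/3)
    = (1.8 × 10⁸) × (2.1 × 10¹⁸ / (3 × 1.9 × 10²⁷))^(1/3)
    = 1.3 × 10⁵ m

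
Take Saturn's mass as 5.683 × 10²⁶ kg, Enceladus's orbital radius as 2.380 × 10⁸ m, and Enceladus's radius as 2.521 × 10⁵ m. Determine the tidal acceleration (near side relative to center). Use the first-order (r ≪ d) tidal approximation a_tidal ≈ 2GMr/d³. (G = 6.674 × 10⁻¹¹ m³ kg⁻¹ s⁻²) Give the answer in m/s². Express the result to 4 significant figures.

1.419 × 10⁻³ m/s²

Δa = 2GMr/d³
   = 2 × (6.674 × 10⁻¹¹) × (5.683 × 10²⁶) × (2.521 × 10⁵) / (2.380 × 10⁸)³
   = 1.419 × 10⁻³ m/s²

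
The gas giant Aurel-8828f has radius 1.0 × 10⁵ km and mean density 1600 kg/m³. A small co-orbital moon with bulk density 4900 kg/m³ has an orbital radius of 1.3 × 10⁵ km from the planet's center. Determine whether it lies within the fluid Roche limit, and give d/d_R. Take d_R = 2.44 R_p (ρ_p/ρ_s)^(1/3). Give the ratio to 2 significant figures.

d_R = 2.44 × (1.0 × 10⁵ km) × (1600/4900)^(1/3) = 1.680 × 10⁵ km
d/d_R = (1.3 × 10⁵) / (1.680 × 10⁵) = 0.77
Since d/d_R < 1, the body is inside the Roche limit.

inside; d/d_R ≈ 0.77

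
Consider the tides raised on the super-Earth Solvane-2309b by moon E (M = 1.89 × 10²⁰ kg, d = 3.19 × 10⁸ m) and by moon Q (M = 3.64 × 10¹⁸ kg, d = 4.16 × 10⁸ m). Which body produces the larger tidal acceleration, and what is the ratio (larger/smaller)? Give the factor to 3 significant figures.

Compare M/d³ for the two perturbers:
Moon E: (1.89 × 10²⁰) / (3.19 × 10⁸)³ = 5.822 × 10⁻⁶
Moon Q: (3.64 × 10¹⁸) / (4.16 × 10⁸)³ = 5.056 × 10⁻⁸
Ratio (larger/smaller) = 115

Moon E, by a factor of ≈ 115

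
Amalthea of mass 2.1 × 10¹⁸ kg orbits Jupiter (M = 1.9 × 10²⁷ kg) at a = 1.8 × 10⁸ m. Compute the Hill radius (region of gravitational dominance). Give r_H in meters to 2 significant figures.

1.3 × 10⁵ m

r_H ≈ a (m/3M)^(1/3)
    = (1.8 × 10⁸) × (2.1 × 10¹⁸ / (3 × 1.9 × 10²⁷))^(1/3)
    = 1.3 × 10⁵ m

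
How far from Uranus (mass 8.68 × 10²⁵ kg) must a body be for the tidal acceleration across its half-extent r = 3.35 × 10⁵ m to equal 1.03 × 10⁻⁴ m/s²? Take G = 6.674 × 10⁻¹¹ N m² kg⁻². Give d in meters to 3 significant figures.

3.35 × 10⁸ m

2GMr/d³ = a_tidal  ⇒  d = (2GMr / a_tidal)^(1/3)
d = (2 × 6.674×10⁻¹¹ × (8.68 × 10²⁵) × (3.35 × 10⁵) / (1.03 × 10⁻⁴))^(1/3)
  = 3.35 × 10⁸ m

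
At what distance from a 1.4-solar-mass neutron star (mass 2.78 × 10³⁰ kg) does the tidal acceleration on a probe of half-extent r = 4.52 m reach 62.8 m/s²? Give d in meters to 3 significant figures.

2.99 × 10⁶ m

2GMr/d³ = a_tidal  ⇒  d = (2GMr / a_tidal)^(1/3)
d = (2 × 6.674×10⁻¹¹ × (2.78 × 10³⁰) × (4.52) / (62.8))^(1/3)
  = 2.99 × 10⁶ m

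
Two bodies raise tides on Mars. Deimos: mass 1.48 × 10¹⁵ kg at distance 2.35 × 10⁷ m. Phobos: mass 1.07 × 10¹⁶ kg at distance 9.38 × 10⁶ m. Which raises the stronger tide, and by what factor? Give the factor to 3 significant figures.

Phobos, by a factor of ≈ 114

Tidal acceleration ∝ M/d³, so compare M/d³ for each.
Deimos: (1.48 × 10¹⁵) / (2.35 × 10⁷)³ = 1.140 × 10⁻⁷
Phobos: (1.07 × 10¹⁶) / (9.38 × 10⁶)³ = 1.297 × 10⁻⁵
Ratio (larger/smaller) = 114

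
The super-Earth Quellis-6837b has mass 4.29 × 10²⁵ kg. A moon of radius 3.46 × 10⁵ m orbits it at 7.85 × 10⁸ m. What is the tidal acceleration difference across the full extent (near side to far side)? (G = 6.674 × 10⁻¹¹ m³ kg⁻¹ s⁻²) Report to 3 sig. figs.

8.19 × 10⁻⁶ m/s²

Δa = 4GMr/d³
   = 4 × (6.674 × 10⁻¹¹) × (4.29 × 10²⁵) × (3.46 × 10⁵) / (7.85 × 10⁸)³
   = 8.19 × 10⁻⁶ m/s²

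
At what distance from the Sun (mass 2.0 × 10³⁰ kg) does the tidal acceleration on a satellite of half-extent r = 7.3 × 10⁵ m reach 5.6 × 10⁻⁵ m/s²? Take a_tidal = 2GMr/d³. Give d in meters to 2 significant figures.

1.5 × 10¹⁰ m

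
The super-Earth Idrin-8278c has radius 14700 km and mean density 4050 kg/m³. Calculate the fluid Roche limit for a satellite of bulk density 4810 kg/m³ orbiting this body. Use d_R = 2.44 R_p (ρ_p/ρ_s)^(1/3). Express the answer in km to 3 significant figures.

d_R = 2.44 × 14700 km × (4050/4810)^(1/3)
    = 33900 km

33900 km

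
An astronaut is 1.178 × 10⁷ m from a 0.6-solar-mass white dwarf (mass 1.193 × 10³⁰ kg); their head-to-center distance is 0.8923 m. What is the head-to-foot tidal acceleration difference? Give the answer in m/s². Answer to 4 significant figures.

a_tidal = 4GMr/d³
        = 4 × (6.674 × 10⁻¹¹) × (1.193 × 10³⁰) × (0.8923) / (1.178 × 10⁷)³
        = 1.738 × 10⁻¹ m/s²

1.738 × 10⁻¹ m/s²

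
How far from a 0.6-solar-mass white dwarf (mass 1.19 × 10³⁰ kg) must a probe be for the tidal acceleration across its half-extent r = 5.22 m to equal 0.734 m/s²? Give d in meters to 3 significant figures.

1.04 × 10⁷ m

2GMr/d³ = a_tidal  ⇒  d = (2GMr / a_tidal)^(1/3)
d = (2 × 6.674×10⁻¹¹ × (1.19 × 10³⁰) × (5.22) / (0.734))^(1/3)
  = 1.04 × 10⁷ m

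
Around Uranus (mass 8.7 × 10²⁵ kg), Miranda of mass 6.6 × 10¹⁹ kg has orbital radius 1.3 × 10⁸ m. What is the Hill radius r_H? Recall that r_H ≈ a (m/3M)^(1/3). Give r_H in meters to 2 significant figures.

r_H ≈ a (m/3M)^(1/3)
    = (1.3 × 10⁸) × (6.6 × 10¹⁹ / (3 × 8.7 × 10²⁵))^(1/3)
    = 8.2 × 10⁵ m

8.2 × 10⁵ m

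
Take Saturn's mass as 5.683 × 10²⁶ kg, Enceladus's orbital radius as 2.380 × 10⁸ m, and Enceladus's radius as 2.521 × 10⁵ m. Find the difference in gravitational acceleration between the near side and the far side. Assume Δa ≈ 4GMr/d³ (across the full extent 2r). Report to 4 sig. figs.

2.837 × 10⁻³ m/s²

Near-to-far spans 2r, so the tidal difference is twice the near-to-center value: 4GMr/d³.
Δa = 4GMr/d³
   = 4 × (6.674 × 10⁻¹¹) × (5.683 × 10²⁶) × (2.521 × 10⁵) / (2.380 × 10⁸)³
   = 2.837 × 10⁻³ m/s²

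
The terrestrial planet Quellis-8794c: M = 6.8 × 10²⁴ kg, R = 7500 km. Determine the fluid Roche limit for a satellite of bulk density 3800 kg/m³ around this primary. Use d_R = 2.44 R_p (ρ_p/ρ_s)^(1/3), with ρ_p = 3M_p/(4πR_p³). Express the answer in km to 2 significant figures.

18000 km

ρ_p = 3M_p/(4πR_p³) = 3 × (6.8 × 10²⁴) / (4π × (7.5 × 10⁶ m)³) = 3800 kg/m³
d_R = 2.44 × 7500 km × (3800/3800)^(1/3)
    = 18000 km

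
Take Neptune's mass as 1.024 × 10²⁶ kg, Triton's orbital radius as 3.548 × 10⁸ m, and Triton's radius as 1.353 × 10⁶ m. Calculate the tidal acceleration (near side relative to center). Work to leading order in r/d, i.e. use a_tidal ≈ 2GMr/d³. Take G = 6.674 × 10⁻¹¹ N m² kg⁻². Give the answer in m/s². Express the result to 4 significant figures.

4.141 × 10⁻⁴ m/s²

Δa = 2GMr/d³
   = 2 × (6.674 × 10⁻¹¹) × (1.024 × 10²⁶) × (1.353 × 10⁶) / (3.548 × 10⁸)³
   = 4.141 × 10⁻⁴ m/s²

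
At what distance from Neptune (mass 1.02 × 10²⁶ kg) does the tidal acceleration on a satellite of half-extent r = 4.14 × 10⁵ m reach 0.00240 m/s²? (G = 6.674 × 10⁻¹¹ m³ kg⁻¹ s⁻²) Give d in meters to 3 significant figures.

1.33 × 10⁸ m

2GMr/d³ = a_tidal  ⇒  d = (2GMr / a_tidal)^(1/3)
d = (2 × 6.674×10⁻¹¹ × (1.02 × 10²⁶) × (4.14 × 10⁵) / (0.00240))^(1/3)
  = 1.33 × 10⁸ m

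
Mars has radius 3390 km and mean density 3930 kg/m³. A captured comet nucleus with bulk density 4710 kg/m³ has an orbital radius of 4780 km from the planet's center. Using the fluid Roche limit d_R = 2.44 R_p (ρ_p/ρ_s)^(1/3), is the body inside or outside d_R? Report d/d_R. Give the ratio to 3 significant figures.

d_R = 2.44 × (3390 km) × (3930/4710)^(1/3) = 7787 km
d/d_R = (4780) / (7787) = 0.614
Since d/d_R < 1, the body is inside the Roche limit.

inside; d/d_R ≈ 0.614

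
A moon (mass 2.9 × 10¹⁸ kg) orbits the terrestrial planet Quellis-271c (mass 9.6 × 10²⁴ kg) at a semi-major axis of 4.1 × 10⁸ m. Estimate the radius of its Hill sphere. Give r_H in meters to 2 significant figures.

1.9 × 10⁶ m

r_H ≈ a (m/3M)^(1/3)
    = (4.1 × 10⁸) × (2.9 × 10¹⁸ / (3 × 9.6 × 10²⁴))^(1/3)
    = 1.9 × 10⁶ m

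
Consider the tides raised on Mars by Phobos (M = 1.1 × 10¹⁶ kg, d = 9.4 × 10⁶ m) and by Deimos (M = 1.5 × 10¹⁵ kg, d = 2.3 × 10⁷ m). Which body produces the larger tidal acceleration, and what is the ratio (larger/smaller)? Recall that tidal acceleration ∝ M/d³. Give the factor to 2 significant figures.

Phobos, by a factor of ≈ 110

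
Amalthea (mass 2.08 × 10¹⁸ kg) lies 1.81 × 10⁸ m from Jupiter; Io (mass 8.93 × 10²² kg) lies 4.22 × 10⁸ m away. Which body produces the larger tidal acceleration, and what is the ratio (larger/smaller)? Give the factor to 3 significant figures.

Io, by a factor of ≈ 3390

Tidal stretch scales as M/d³; compute that for each body.
Amalthea: (2.08 × 10¹⁸) / (1.81 × 10⁸)³ = 3.508 × 10⁻⁷
Io: (8.93 × 10²²) / (4.22 × 10⁸)³ = 1.188 × 10⁻³
Ratio (larger/smaller) = 3390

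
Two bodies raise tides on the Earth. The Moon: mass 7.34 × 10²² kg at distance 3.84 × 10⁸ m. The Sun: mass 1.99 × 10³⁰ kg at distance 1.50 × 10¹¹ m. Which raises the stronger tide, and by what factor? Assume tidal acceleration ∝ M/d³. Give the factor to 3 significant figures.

The tide-raising term goes as M/d³ (the gradient of a 1/d² field).
The Moon: (7.34 × 10²²) / (3.84 × 10⁸)³ = 1.296 × 10⁻³
The Sun: (1.99 × 10³⁰) / (1.50 × 10¹¹)³ = 5.896 × 10⁻⁴
Ratio (larger/smaller) = 2.20

The Moon, by a factor of ≈ 2.20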